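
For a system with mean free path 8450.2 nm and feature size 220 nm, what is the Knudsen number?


Knudsen number Kn = lambda / L
Kn = 8450.2 / 220
Kn = 38.41

38.41


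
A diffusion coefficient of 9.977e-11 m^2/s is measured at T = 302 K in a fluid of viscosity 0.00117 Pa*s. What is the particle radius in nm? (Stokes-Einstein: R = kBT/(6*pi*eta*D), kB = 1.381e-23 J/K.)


Stokes-Einstein: R = kB*T / (6*pi*eta*D)
R = 1.381e-23 * 302 / (6 * pi * 0.00117 * 9.977e-11)
R = 1.89546e-09 m = 1.9 nm

1.9


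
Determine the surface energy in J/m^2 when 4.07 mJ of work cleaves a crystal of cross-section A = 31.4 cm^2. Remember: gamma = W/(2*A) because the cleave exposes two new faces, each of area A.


Convert: A = 31.4 cm^2 = 0.00314 m^2, W = 4.07 mJ = 0.00407 J
Cleaving exposes two faces of area A, so total new surface = 2*A and gamma = W / (2*A)
gamma = 0.00407 / (2 * 0.00314)
gamma = 0.648 J/m^2

0.648


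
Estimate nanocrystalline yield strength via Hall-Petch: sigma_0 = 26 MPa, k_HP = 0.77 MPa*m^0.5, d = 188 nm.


d = 188 nm = 1.88e-07 m
sqrt(d) = 0.0004335897
Hall-Petch contribution = k / sqrt(d) = 0.77 / 0.0004335897 = 1775.9 MPa
sigma = sigma_0 + k/sqrt(d) = 26 + 1775.9 = 1801.9 MPa

1801.9


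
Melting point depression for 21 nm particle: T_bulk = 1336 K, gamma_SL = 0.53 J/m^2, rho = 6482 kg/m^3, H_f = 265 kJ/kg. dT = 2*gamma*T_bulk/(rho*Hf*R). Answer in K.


Radius R = 21/2 = 10.5 nm = 1.05e-08 m
Convert H_f = 265 kJ/kg = 265000 J/kg
dT = 2 * gamma_SL * T_bulk / (rho * H_f * R)
dT = 2 * 0.53 * 1336 / (6482 * 265000 * 1.05e-08)
dT = 78.5 K

78.5


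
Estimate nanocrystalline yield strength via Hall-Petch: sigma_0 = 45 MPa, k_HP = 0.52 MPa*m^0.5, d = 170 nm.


d = 170 nm = 1.7e-07 m
sqrt(d) = 0.0004123106
Hall-Petch contribution = k / sqrt(d) = 0.52 / 0.0004123106 = 1261.2 MPa
sigma = sigma_0 + k/sqrt(d) = 45 + 1261.2 = 1306.2 MPa

1306.2


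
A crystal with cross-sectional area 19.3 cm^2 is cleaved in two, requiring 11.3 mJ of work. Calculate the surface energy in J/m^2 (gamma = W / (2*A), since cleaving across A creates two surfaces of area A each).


Convert: A = 19.3 cm^2 = 0.00193 m^2, W = 11.3 mJ = 0.0113 J
Cleaving exposes two faces of area A, so total new surface = 2*A and gamma = W / (2*A)
gamma = 0.0113 / (2 * 0.00193)
gamma = 2.927 J/m^2

2.927


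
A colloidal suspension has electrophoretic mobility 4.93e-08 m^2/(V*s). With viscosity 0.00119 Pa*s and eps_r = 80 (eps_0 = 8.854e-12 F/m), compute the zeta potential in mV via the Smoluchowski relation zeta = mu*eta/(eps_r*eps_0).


Smoluchowski equation: zeta = mu * eta / (eps_r * eps_0)
zeta = 4.93e-08 * 0.00119 / (80 * 8.854e-12)
zeta = 0.082826 V = 82.83 mV

82.83


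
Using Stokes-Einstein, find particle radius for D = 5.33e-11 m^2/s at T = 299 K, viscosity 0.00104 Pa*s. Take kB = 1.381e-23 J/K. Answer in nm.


Stokes-Einstein: R = kB*T / (6*pi*eta*D)
R = 1.381e-23 * 299 / (6 * pi * 0.00104 * 5.33e-11)
R = 3.95187e-09 m = 3.95 nm

3.95


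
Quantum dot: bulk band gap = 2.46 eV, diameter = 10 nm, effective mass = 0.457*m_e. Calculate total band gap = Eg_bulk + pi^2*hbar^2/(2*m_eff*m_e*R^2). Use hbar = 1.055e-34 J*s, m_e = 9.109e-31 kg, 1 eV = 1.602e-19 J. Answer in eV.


Radius R = 10/2 nm = 5e-09 m
Confinement energy dE = pi^2 * hbar^2 / (2 * m_eff * m_e * R^2)
dE = pi^2 * (1.055e-34)^2 / (2 * 0.457 * 9.109e-31 * (5e-09)^2) J, divided by 1.602e-19 J/eV
dE = 0.0329 eV
Total band gap = E_g(bulk) + dE = 2.46 + 0.0329 = 2.4929 eV

2.4929


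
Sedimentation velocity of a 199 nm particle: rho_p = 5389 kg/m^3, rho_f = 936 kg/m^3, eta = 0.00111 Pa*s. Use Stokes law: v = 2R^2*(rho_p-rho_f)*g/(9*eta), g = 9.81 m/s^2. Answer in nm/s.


Radius R = 199/2 nm = 9.95e-08 m
Density difference = 5389 - 936 = 4453 kg/m^3
v = 2 * R^2 * (rho_p - rho_f) * g / (9 * eta)
v = 2 * (9.95e-08)^2 * 4453 * 9.81 / (9 * 0.00111)
v = 8.65829e-08 m/s = 86.5829 nm/s

86.5829


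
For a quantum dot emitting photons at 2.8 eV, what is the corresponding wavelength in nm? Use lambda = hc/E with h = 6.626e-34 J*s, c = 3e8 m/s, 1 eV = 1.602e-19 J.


Convert energy: E = 2.8 eV = 2.8 * 1.602e-19 = 4.4856e-19 J
lambda = h*c / E = 6.626e-34 * 3e8 / 4.4856e-19
lambda = 4.43151e-07 m = 443.2 nm

443.2


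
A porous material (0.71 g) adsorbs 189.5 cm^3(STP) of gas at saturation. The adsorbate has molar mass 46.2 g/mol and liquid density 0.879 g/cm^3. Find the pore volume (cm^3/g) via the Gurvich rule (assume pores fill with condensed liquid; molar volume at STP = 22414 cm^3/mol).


Moles adsorbed n = V_ads / 22414 = 189.5 / 22414 = 8.454537e-03 mol
Liquid volume V_liq = n * M / rho_liq = 8.454537e-03 * 46.2 / 0.879 = 0.44437 cm^3
Specific pore volume V_pore = V_liq / m_sample = 0.44437 / 0.71
V_pore = 0.6259 cm^3/g

0.6259


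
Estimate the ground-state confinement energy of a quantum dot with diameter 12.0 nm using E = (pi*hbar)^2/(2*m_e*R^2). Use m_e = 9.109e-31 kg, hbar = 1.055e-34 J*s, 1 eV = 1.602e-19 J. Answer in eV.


Radius R = 12.0/2 = 6 nm = 6e-09 m
E = (pi * 1.055e-34)^2 / (2 * 9.109e-31 * (6e-09)^2)
E(J) = 1.67495e-21
E = E(J) / 1.602e-19 = 0.0105 eV

0.0105


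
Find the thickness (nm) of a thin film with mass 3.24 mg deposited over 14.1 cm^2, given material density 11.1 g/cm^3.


Convert: m = 3.24 mg = 3.2400e-06 kg, A = 14.1 cm^2 = 1.4100e-03 m^2, rho = 11.1 g/cm^3 = 11100 kg/m^3
t = m / (A * rho)
t = 3.2400e-06 / (1.4100e-03 * 11100)
t = 2.0702e-07 m = 207.0 nm

207.0


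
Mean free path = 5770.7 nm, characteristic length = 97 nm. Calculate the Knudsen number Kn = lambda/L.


Knudsen number Kn = lambda / L
Kn = 5770.7 / 97
Kn = 59.4918

59.4918


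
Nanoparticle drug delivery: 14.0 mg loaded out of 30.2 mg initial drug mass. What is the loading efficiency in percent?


Drug loading efficiency = (drug loaded / drug initial) * 100
DLE = 14.0 / 30.2 * 100
DLE = 0.4636 * 100
DLE = 46.36%

46.36


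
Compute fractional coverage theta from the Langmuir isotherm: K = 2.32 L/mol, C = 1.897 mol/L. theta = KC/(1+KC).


Langmuir isotherm: theta = K*C / (1 + K*C)
K*C = 2.32 * 1.897 = 4.40104
theta = 4.40104 / (1 + 4.40104) = 4.40104 / 5.40104
theta = 0.8149

0.8149


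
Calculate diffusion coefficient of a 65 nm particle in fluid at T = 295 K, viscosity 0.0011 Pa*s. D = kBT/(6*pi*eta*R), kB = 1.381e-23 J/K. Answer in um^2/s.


Radius R = 65/2 = 32.5 nm = 3.25e-08 m
D = kB*T / (6*pi*eta*R)
D = 1.381e-23 * 295 / (6 * pi * 0.0011 * 3.25e-08)
D = 6.04559e-12 m^2/s = 6.046 um^2/s

6.046


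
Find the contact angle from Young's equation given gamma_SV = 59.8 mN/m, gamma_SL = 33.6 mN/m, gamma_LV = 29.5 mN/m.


cos(theta) = (gamma_SV - gamma_SL) / gamma_LV
cos(theta) = (59.8 - 33.6) / 29.5
cos(theta) = 0.888136
theta = arccos(0.888136) = 27.36 degrees

27.36


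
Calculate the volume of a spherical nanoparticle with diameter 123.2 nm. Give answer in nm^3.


Radius r = 123.2/2 = 61.6 nm
Volume V = (4/3) * pi * r^3
V = (4/3) * pi * (61.6)^3
V = 979108.33 nm^3

979108.33


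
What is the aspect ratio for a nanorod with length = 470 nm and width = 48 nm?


Aspect ratio AR = length / diameter
AR = 470 / 48
AR = 9.79

9.79


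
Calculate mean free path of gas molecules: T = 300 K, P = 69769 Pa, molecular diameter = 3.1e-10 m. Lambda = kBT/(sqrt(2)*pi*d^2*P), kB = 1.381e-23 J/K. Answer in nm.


Mean free path: lambda = kB*T / (sqrt(2) * pi * d^2 * P)
lambda = 1.381e-23 * 300 / (sqrt(2) * pi * (3.1e-10)^2 * 69769)
lambda = 1.3908e-07 m
lambda = 139.08 nm

139.08


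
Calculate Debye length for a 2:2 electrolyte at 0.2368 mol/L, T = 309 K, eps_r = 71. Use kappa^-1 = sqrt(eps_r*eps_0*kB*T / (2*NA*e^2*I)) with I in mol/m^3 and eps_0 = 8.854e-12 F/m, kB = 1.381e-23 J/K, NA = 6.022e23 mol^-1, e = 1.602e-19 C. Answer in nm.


Ionic strength I = 0.2368 * 2^2 * 1000 = 947.2 mol/m^3
kappa^-1 = sqrt(71 * 8.854e-12 * 1.381e-23 * 309 / (2 * 6.022e23 * (1.602e-19)^2 * 947.2))
kappa^-1 = 0.303 nm

0.303


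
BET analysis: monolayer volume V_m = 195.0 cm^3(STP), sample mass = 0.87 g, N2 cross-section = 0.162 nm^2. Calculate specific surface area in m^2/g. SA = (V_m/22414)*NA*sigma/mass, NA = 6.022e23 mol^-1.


Number of moles in monolayer = V_m / 22414 = 195.0 / 22414 = 0.00869992
Number of molecules = moles * NA = 0.00869992 * 6.022e23
SA = molecules * sigma / mass
SA = (195.0 / 22414) * 6.022e23 * 0.162e-18 / 0.87
SA = 975.6 m^2/g

975.6


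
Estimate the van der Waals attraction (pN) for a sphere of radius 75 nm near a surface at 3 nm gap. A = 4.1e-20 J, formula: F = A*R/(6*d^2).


Convert to SI: R = 75 nm = 7.5e-08 m, d = 3 nm = 3e-09 m
F = A * R / (6 * d^2)
F = 4.1e-20 * 7.5e-08 / (6 * (3e-09)^2)
F = 5.69444e-11 N = 56.944 pN

56.944


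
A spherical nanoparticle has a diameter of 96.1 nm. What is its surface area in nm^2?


Radius r = 96.1/2 = 48.05 nm
Surface area SA = 4 * pi * r^2
SA = 4 * pi * (48.05)^2
SA = 29013.27 nm^2

29013.27


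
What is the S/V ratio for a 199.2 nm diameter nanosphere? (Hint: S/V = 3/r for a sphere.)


Radius r = 199.2/2 = 99.6 nm
S/V = 3 / r = 3 / 99.6
S/V = 0.0301 nm^-1

0.0301


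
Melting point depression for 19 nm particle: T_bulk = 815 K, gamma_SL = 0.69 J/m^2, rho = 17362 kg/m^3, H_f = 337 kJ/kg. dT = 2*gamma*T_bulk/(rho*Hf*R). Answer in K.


Radius R = 19/2 = 9.5 nm = 9.5e-09 m
Convert H_f = 337 kJ/kg = 337000 J/kg
dT = 2 * gamma_SL * T_bulk / (rho * H_f * R)
dT = 2 * 0.69 * 815 / (17362 * 337000 * 9.5e-09)
dT = 20.2 K

20.2


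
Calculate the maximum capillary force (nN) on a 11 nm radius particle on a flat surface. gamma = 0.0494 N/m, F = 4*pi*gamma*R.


Convert radius: R = 11 nm = 1.1e-08 m
F = 4 * pi * gamma * R
F = 4 * pi * 0.0494 * 1.1e-08
F = 6.82857e-09 N = 6.8286 nN

6.8286


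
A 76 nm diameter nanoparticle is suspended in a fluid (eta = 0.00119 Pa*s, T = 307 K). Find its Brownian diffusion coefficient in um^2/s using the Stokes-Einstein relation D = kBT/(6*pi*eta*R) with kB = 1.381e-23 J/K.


Radius R = 76/2 = 38 nm = 3.8e-08 m
D = kB*T / (6*pi*eta*R)
D = 1.381e-23 * 307 / (6 * pi * 0.00119 * 3.8e-08)
D = 4.97394e-12 m^2/s = 4.974 um^2/s

4.974


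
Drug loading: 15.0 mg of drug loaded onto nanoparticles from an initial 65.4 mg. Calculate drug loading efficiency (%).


Drug loading efficiency = (drug loaded / drug initial) * 100
DLE = 15.0 / 65.4 * 100
DLE = 0.2294 * 100
DLE = 22.94%

22.94


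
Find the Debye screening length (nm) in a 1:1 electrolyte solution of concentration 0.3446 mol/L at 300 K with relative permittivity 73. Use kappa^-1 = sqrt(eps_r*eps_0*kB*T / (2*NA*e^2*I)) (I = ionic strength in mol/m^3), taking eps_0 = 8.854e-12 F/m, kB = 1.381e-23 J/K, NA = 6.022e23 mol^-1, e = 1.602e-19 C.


Ionic strength I = 0.3446 * 1^2 * 1000 = 344.6 mol/m^3
kappa^-1 = sqrt(73 * 8.854e-12 * 1.381e-23 * 300 / (2 * 6.022e23 * (1.602e-19)^2 * 344.6))
kappa^-1 = 0.501 nm

0.501


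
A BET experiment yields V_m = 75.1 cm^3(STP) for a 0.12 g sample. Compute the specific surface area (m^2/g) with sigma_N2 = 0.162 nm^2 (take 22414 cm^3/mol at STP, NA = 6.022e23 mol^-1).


Number of moles in monolayer = V_m / 22414 = 75.1 / 22414 = 0.00335058
Number of molecules = moles * NA = 0.00335058 * 6.022e23
SA = molecules * sigma / mass
SA = (75.1 / 22414) * 6.022e23 * 0.162e-18 / 0.12
SA = 2723.9 m^2/g

2723.9


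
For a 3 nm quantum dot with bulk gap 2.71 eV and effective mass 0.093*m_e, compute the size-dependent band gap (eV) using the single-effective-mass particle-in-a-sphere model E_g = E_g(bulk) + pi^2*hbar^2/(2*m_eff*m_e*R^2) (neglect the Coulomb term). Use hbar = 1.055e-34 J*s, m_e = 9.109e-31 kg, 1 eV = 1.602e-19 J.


Radius R = 3/2 nm = 1.5e-09 m
Confinement energy dE = pi^2 * hbar^2 / (2 * m_eff * m_e * R^2)
dE = pi^2 * (1.055e-34)^2 / (2 * 0.093 * 9.109e-31 * (1.5e-09)^2) J, divided by 1.602e-19 J/eV
dE = 1.7988 eV
Total band gap = E_g(bulk) + dE = 2.71 + 1.7988 = 4.5088 eV

4.5088


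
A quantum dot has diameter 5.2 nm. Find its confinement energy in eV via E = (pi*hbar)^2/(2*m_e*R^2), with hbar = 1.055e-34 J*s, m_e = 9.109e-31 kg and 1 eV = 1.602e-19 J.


Radius R = 5.2/2 = 2.6 nm = 2.6e-09 m
E = (pi * 1.055e-34)^2 / (2 * 9.109e-31 * (2.6e-09)^2)
E(J) = 8.91984e-21
E = E(J) / 1.602e-19 = 0.0557 eV

0.0557


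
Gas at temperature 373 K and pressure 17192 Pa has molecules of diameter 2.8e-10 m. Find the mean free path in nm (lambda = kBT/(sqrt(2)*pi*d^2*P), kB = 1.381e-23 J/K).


Mean free path: lambda = kB*T / (sqrt(2) * pi * d^2 * P)
lambda = 1.381e-23 * 373 / (sqrt(2) * pi * (2.8e-10)^2 * 17192)
lambda = 8.60192e-07 m
lambda = 860.19 nm

860.19


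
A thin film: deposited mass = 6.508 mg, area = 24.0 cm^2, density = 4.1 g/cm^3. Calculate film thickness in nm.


Convert: m = 6.508 mg = 6.5080e-06 kg, A = 24.0 cm^2 = 2.4000e-03 m^2, rho = 4.1 g/cm^3 = 4100 kg/m^3
t = m / (A * rho)
t = 6.5080e-06 / (2.4000e-03 * 4100)
t = 6.6138e-07 m = 661.4 nm

661.4


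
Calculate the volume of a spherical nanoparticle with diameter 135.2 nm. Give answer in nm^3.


Radius r = 135.2/2 = 67.6 nm
Volume V = (4/3) * pi * r^3
V = (4/3) * pi * (67.6)^3
V = 1293983.38 nm^3

1293983.38


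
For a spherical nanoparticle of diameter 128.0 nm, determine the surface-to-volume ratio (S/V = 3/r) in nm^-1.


Radius r = 128.0/2 = 64 nm
S/V = 3 / r = 3 / 64
S/V = 0.0469 nm^-1

0.0469


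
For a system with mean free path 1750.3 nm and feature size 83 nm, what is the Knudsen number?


Knudsen number Kn = lambda / L
Kn = 1750.3 / 83
Kn = 21.088

21.088


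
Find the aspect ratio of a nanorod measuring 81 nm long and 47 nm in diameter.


Aspect ratio AR = length / diameter
AR = 81 / 47
AR = 1.72

1.72


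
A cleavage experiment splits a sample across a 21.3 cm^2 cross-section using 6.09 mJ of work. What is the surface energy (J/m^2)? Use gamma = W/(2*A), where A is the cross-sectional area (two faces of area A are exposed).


Convert: A = 21.3 cm^2 = 0.00213 m^2, W = 6.09 mJ = 0.00609 J
Cleaving exposes two faces of area A, so total new surface = 2*A and gamma = W / (2*A)
gamma = 0.00609 / (2 * 0.00213)
gamma = 1.43 J/m^2

1.43


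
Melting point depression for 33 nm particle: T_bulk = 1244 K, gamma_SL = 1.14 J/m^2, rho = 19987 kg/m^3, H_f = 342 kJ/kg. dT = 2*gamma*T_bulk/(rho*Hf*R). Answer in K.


Radius R = 33/2 = 16.5 nm = 1.65e-08 m
Convert H_f = 342 kJ/kg = 342000 J/kg
dT = 2 * gamma_SL * T_bulk / (rho * H_f * R)
dT = 2 * 1.14 * 1244 / (19987 * 342000 * 1.65e-08)
dT = 25.1 K

25.1


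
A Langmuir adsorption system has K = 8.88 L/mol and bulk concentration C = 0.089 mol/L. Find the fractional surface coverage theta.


Langmuir isotherm: theta = K*C / (1 + K*C)
K*C = 8.88 * 0.089 = 0.79032
theta = 0.79032 / (1 + 0.79032) = 0.79032 / 1.79032
theta = 0.4414

0.4414


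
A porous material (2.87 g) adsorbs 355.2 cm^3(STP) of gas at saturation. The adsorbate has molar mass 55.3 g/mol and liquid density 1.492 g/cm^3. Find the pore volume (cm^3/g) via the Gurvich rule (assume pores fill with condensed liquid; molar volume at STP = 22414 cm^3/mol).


Moles adsorbed n = V_ads / 22414 = 355.2 / 22414 = 1.584724e-02 mol
Liquid volume V_liq = n * M / rho_liq = 1.584724e-02 * 55.3 / 1.492 = 0.58737 cm^3
Specific pore volume V_pore = V_liq / m_sample = 0.58737 / 2.87
V_pore = 0.2047 cm^3/g

0.2047


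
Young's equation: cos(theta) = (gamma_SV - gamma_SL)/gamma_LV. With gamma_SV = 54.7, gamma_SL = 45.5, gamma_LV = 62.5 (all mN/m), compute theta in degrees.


cos(theta) = (gamma_SV - gamma_SL) / gamma_LV
cos(theta) = (54.7 - 45.5) / 62.5
cos(theta) = 0.1472
theta = arccos(0.1472) = 81.54 degrees

81.54


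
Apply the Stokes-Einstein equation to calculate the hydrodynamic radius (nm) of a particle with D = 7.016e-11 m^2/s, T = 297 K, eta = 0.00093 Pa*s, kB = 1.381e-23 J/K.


Stokes-Einstein: R = kB*T / (6*pi*eta*D)
R = 1.381e-23 * 297 / (6 * pi * 0.00093 * 7.016e-11)
R = 3.33485e-09 m = 3.33 nm

3.33


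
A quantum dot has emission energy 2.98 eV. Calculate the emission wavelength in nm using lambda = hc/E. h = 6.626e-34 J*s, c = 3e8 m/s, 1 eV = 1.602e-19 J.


Convert energy: E = 2.98 eV = 2.98 * 1.602e-19 = 4.77396e-19 J
lambda = h*c / E = 6.626e-34 * 3e8 / 4.77396e-19
lambda = 4.16384e-07 m = 416.4 nm

416.4


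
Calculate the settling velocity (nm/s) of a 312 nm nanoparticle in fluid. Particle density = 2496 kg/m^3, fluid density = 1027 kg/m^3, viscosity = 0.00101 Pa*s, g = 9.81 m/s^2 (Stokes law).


Radius R = 312/2 nm = 1.56e-07 m
Density difference = 2496 - 1027 = 1469 kg/m^3
v = 2 * R^2 * (rho_p - rho_f) * g / (9 * eta)
v = 2 * (1.56e-07)^2 * 1469 * 9.81 / (9 * 0.00101)
v = 7.71625e-08 m/s = 77.1625 nm/s

77.1625


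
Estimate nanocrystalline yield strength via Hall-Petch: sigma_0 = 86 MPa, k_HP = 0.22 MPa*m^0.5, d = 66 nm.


d = 66 nm = 6.6e-08 m
sqrt(d) = 0.0002569047
Hall-Petch contribution = k / sqrt(d) = 0.22 / 0.0002569047 = 856.3 MPa
sigma = sigma_0 + k/sqrt(d) = 86 + 856.3 = 942.3 MPa

942.3


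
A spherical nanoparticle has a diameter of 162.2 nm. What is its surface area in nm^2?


Radius r = 162.2/2 = 81.1 nm
Surface area SA = 4 * pi * r^2
SA = 4 * pi * (81.1)^2
SA = 82651.66 nm^2

82651.66


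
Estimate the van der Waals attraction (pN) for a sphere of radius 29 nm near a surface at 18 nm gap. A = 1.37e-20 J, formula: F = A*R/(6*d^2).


Convert to SI: R = 29 nm = 2.9e-08 m, d = 18 nm = 1.8e-08 m
F = A * R / (6 * d^2)
F = 1.37e-20 * 2.9e-08 / (6 * (1.8e-08)^2)
F = 2.04372e-13 N = 0.204 pN

0.204


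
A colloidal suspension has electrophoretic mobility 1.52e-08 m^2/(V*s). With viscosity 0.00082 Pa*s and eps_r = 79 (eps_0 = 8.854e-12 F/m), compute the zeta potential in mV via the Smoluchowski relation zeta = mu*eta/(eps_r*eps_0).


Smoluchowski equation: zeta = mu * eta / (eps_r * eps_0)
zeta = 1.52e-08 * 0.00082 / (79 * 8.854e-12)
zeta = 0.017819 V = 17.82 mV

17.82


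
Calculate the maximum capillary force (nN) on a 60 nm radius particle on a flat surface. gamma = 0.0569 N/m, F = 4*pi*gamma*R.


Convert radius: R = 60 nm = 6e-08 m
F = 4 * pi * gamma * R
F = 4 * pi * 0.0569 * 6e-08
F = 4.29016e-08 N = 42.9016 nN

42.9016


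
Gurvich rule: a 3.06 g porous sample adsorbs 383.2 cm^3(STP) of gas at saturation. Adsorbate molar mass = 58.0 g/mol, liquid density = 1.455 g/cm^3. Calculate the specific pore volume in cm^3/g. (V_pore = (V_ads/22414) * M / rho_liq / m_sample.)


Moles adsorbed n = V_ads / 22414 = 383.2 / 22414 = 1.709646e-02 mol
Liquid volume V_liq = n * M / rho_liq = 1.709646e-02 * 58.0 / 1.455 = 0.68151 cm^3
Specific pore volume V_pore = V_liq / m_sample = 0.68151 / 3.06
V_pore = 0.2227 cm^3/g

0.2227


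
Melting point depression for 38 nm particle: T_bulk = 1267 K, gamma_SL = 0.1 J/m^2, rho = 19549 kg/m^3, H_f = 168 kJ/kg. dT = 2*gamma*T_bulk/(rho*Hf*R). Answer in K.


Radius R = 38/2 = 19 nm = 1.9e-08 m
Convert H_f = 168 kJ/kg = 168000 J/kg
dT = 2 * gamma_SL * T_bulk / (rho * H_f * R)
dT = 2 * 0.1 * 1267 / (19549 * 168000 * 1.9e-08)
dT = 4.1 K

4.1


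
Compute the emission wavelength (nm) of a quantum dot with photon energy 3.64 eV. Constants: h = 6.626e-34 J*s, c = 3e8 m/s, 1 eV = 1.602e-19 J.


Convert energy: E = 3.64 eV = 3.64 * 1.602e-19 = 5.83128e-19 J
lambda = h*c / E = 6.626e-34 * 3e8 / 5.83128e-19
lambda = 3.40886e-07 m = 340.9 nm

340.9


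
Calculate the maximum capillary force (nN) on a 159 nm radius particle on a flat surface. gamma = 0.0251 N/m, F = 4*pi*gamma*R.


Convert radius: R = 159 nm = 1.59e-07 m
F = 4 * pi * gamma * R
F = 4 * pi * 0.0251 * 1.59e-07
F = 5.01511e-08 N = 50.1511 nN

50.1511


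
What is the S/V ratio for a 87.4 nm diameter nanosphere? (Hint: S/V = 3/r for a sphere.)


Radius r = 87.4/2 = 43.7 nm
S/V = 3 / r = 3 / 43.7
S/V = 0.0686 nm^-1

0.0686


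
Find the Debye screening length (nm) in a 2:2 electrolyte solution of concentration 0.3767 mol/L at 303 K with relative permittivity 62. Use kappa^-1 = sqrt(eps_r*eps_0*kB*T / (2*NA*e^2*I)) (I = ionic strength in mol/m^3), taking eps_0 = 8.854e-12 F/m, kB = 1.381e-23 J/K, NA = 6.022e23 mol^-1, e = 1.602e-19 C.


Ionic strength I = 0.3767 * 2^2 * 1000 = 1506.8 mol/m^3
kappa^-1 = sqrt(62 * 8.854e-12 * 1.381e-23 * 303 / (2 * 6.022e23 * (1.602e-19)^2 * 1506.8))
kappa^-1 = 0.222 nm

0.222


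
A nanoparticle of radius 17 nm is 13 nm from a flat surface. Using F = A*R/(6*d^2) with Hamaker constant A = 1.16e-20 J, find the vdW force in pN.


Convert to SI: R = 17 nm = 1.7e-08 m, d = 13 nm = 1.3e-08 m
F = A * R / (6 * d^2)
F = 1.16e-20 * 1.7e-08 / (6 * (1.3e-08)^2)
F = 1.94477e-13 N = 0.194 pN

0.194


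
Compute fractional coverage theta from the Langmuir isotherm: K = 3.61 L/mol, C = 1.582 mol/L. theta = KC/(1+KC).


Langmuir isotherm: theta = K*C / (1 + K*C)
K*C = 3.61 * 1.582 = 5.71102
theta = 5.71102 / (1 + 5.71102) = 5.71102 / 6.71102
theta = 0.851

0.851


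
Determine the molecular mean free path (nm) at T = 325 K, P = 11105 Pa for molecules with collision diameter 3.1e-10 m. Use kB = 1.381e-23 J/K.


Mean free path: lambda = kB*T / (sqrt(2) * pi * d^2 * P)
lambda = 1.381e-23 * 325 / (sqrt(2) * pi * (3.1e-10)^2 * 11105)
lambda = 9.46608e-07 m
lambda = 946.61 nm

946.61


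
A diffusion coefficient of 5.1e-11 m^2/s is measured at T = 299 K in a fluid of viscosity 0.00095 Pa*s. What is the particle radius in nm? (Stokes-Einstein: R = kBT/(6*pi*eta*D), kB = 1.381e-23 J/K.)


Stokes-Einstein: R = kB*T / (6*pi*eta*D)
R = 1.381e-23 * 299 / (6 * pi * 0.00095 * 5.1e-11)
R = 4.52137e-09 m = 4.52 nm

4.52


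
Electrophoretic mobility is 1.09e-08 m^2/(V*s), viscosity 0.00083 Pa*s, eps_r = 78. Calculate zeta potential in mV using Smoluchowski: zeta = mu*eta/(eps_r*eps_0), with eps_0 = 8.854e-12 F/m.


Smoluchowski equation: zeta = mu * eta / (eps_r * eps_0)
zeta = 1.09e-08 * 0.00083 / (78 * 8.854e-12)
zeta = 0.0131 V = 13.1 mV

13.1


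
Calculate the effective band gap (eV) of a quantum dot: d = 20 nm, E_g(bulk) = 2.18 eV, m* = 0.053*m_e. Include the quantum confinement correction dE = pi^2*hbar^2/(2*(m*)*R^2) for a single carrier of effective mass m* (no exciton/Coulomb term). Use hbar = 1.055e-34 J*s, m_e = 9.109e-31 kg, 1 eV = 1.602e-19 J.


Radius R = 20/2 nm = 1e-08 m
Confinement energy dE = pi^2 * hbar^2 / (2 * m_eff * m_e * R^2)
dE = pi^2 * (1.055e-34)^2 / (2 * 0.053 * 9.109e-31 * (1e-08)^2) J, divided by 1.602e-19 J/eV
dE = 0.071 eV
Total band gap = E_g(bulk) + dE = 2.18 + 0.071 = 2.251 eV

2.251


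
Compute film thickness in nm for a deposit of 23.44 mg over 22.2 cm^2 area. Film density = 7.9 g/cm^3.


Convert: m = 23.44 mg = 2.3440e-05 kg, A = 22.2 cm^2 = 2.2200e-03 m^2, rho = 7.9 g/cm^3 = 7900 kg/m^3
t = m / (A * rho)
t = 2.3440e-05 / (2.2200e-03 * 7900)
t = 1.3365e-06 m = 1336.5 nm

1336.5


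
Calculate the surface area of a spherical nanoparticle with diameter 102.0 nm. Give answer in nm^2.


Radius r = 102.0/2 = 51 nm
Surface area SA = 4 * pi * r^2
SA = 4 * pi * (51)^2
SA = 32685.13 nm^2

32685.13


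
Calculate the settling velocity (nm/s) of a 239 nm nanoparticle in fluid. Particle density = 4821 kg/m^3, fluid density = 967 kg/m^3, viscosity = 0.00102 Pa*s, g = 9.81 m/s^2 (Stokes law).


Radius R = 239/2 nm = 1.195e-07 m
Density difference = 4821 - 967 = 3854 kg/m^3
v = 2 * R^2 * (rho_p - rho_f) * g / (9 * eta)
v = 2 * (1.195e-07)^2 * 3854 * 9.81 / (9 * 0.00102)
v = 1.17626e-07 m/s = 117.6261 nm/s

117.6261


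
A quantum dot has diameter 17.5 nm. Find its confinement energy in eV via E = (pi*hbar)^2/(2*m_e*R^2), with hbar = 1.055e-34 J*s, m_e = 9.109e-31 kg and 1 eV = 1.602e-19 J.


Radius R = 17.5/2 = 8.75 nm = 8.75e-09 m
E = (pi * 1.055e-34)^2 / (2 * 9.109e-31 * (8.75e-09)^2)
E(J) = 7.87568e-22
E = E(J) / 1.602e-19 = 0.0049 eV

0.0049


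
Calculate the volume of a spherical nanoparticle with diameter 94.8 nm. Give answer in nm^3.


Radius r = 94.8/2 = 47.4 nm
Volume V = (4/3) * pi * r^3
V = (4/3) * pi * (47.4)^3
V = 446091.18 nm^3

446091.18


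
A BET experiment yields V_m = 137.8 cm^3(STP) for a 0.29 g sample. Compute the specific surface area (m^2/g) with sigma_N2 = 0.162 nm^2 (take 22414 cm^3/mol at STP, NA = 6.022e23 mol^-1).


Number of moles in monolayer = V_m / 22414 = 137.8 / 22414 = 0.00614794
Number of molecules = moles * NA = 0.00614794 * 6.022e23
SA = molecules * sigma / mass
SA = (137.8 / 22414) * 6.022e23 * 0.162e-18 / 0.29
SA = 2068.2 m^2/g

2068.2


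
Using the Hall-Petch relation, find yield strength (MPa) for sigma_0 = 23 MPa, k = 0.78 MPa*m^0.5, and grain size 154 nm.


d = 154 nm = 1.54e-07 m
sqrt(d) = 0.0003924283
Hall-Petch contribution = k / sqrt(d) = 0.78 / 0.0003924283 = 1987.6 MPa
sigma = sigma_0 + k/sqrt(d) = 23 + 1987.6 = 2010.6 MPa

2010.6


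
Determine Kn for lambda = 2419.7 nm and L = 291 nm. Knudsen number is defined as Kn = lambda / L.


Knudsen number Kn = lambda / L
Kn = 2419.7 / 291
Kn = 8.3151

8.3151


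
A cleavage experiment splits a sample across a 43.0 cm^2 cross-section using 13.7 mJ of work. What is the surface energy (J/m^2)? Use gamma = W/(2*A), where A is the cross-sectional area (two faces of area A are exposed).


Convert: A = 43.0 cm^2 = 0.0043 m^2, W = 13.7 mJ = 0.0137 J
Cleaving exposes two faces of area A, so total new surface = 2*A and gamma = W / (2*A)
gamma = 0.0137 / (2 * 0.0043)
gamma = 1.593 J/m^2

1.593


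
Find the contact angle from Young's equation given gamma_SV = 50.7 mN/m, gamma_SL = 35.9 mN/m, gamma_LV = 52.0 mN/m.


cos(theta) = (gamma_SV - gamma_SL) / gamma_LV
cos(theta) = (50.7 - 35.9) / 52.0
cos(theta) = 0.284615
theta = arccos(0.284615) = 73.46 degrees

73.46


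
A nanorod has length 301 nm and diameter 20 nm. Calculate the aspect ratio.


Aspect ratio AR = length / diameter
AR = 301 / 20
AR = 15.05

15.05


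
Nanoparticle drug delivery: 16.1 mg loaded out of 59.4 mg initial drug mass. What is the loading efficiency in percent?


Drug loading efficiency = (drug loaded / drug initial) * 100
DLE = 16.1 / 59.4 * 100
DLE = 0.271 * 100
DLE = 27.1%

27.1


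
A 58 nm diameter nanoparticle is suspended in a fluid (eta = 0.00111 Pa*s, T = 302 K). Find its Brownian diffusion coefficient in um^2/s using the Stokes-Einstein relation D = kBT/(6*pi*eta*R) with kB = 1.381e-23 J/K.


Radius R = 58/2 = 29 nm = 2.9e-08 m
D = kB*T / (6*pi*eta*R)
D = 1.381e-23 * 302 / (6 * pi * 0.00111 * 2.9e-08)
D = 6.87351e-12 m^2/s = 6.874 um^2/s

6.874


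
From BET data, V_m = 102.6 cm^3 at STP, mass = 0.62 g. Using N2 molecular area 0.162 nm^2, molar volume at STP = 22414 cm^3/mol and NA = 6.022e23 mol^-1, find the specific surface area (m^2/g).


Number of moles in monolayer = V_m / 22414 = 102.6 / 22414 = 0.0045775
Number of molecules = moles * NA = 0.0045775 * 6.022e23
SA = molecules * sigma / mass
SA = (102.6 / 22414) * 6.022e23 * 0.162e-18 / 0.62
SA = 720.3 m^2/g

720.3


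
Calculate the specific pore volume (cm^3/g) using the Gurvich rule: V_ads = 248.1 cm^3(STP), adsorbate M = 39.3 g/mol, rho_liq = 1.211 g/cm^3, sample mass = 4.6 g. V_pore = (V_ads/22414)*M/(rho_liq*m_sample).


Moles adsorbed n = V_ads / 22414 = 248.1 / 22414 = 1.106897e-02 mol
Liquid volume V_liq = n * M / rho_liq = 1.106897e-02 * 39.3 / 1.211 = 0.35922 cm^3
Specific pore volume V_pore = V_liq / m_sample = 0.35922 / 4.6
V_pore = 0.0781 cm^3/g

0.0781


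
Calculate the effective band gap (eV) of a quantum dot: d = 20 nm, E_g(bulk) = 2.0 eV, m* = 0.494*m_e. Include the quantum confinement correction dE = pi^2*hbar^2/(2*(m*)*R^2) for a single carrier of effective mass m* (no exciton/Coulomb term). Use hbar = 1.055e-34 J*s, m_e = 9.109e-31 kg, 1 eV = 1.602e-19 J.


Radius R = 20/2 nm = 1e-08 m
Confinement energy dE = pi^2 * hbar^2 / (2 * m_eff * m_e * R^2)
dE = pi^2 * (1.055e-34)^2 / (2 * 0.494 * 9.109e-31 * (1e-08)^2) J, divided by 1.602e-19 J/eV
dE = 0.0076 eV
Total band gap = E_g(bulk) + dE = 2.0 + 0.0076 = 2.0076 eV

2.0076


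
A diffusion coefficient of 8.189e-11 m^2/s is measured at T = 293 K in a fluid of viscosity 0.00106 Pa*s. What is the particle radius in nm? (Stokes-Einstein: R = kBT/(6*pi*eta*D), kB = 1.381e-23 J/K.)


Stokes-Einstein: R = kB*T / (6*pi*eta*D)
R = 1.381e-23 * 293 / (6 * pi * 0.00106 * 8.189e-11)
R = 2.473e-09 m = 2.47 nm

2.47


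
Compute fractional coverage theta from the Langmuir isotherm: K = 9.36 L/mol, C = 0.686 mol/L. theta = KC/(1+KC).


Langmuir isotherm: theta = K*C / (1 + K*C)
K*C = 9.36 * 0.686 = 6.42096
theta = 6.42096 / (1 + 6.42096) = 6.42096 / 7.42096
theta = 0.8652

0.8652


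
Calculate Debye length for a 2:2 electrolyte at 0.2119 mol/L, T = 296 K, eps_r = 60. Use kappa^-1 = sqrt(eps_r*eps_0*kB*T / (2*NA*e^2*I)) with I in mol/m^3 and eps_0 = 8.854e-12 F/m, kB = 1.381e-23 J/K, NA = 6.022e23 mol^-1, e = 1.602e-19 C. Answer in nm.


Ionic strength I = 0.2119 * 2^2 * 1000 = 847.6 mol/m^3
kappa^-1 = sqrt(60 * 8.854e-12 * 1.381e-23 * 296 / (2 * 6.022e23 * (1.602e-19)^2 * 847.6))
kappa^-1 = 0.288 nm

0.288


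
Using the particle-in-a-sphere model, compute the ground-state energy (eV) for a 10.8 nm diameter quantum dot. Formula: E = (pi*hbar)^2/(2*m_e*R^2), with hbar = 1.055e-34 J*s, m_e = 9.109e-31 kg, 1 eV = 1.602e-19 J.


Radius R = 10.8/2 = 5.4 nm = 5.4e-09 m
E = (pi * 1.055e-34)^2 / (2 * 9.109e-31 * (5.4e-09)^2)
E(J) = 2.06784e-21
E = E(J) / 1.602e-19 = 0.0129 eV

0.0129


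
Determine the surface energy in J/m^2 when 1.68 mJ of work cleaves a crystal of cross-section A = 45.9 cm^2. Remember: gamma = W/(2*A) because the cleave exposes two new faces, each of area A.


Convert: A = 45.9 cm^2 = 0.00459 m^2, W = 1.68 mJ = 0.00168 J
Cleaving exposes two faces of area A, so total new surface = 2*A and gamma = W / (2*A)
gamma = 0.00168 / (2 * 0.00459)
gamma = 0.183 J/m^2

0.183


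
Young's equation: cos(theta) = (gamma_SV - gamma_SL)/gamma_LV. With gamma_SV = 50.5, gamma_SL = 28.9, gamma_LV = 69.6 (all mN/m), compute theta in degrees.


cos(theta) = (gamma_SV - gamma_SL) / gamma_LV
cos(theta) = (50.5 - 28.9) / 69.6
cos(theta) = 0.310345
theta = arccos(0.310345) = 71.92 degrees

71.92


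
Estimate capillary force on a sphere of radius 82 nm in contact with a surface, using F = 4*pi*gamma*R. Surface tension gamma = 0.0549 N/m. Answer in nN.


Convert radius: R = 82 nm = 8.2e-08 m
F = 4 * pi * gamma * R
F = 4 * pi * 0.0549 * 8.2e-08
F = 5.65713e-08 N = 56.5713 nN

56.5713


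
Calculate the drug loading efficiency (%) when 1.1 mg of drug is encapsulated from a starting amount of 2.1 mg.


Drug loading efficiency = (drug loaded / drug initial) * 100
DLE = 1.1 / 2.1 * 100
DLE = 0.5238 * 100
DLE = 52.38%

52.38


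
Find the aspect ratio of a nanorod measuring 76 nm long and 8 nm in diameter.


Aspect ratio AR = length / diameter
AR = 76 / 8
AR = 9.5

9.5


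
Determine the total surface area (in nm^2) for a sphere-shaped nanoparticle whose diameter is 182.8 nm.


Radius r = 182.8/2 = 91.4 nm
Surface area SA = 4 * pi * r^2
SA = 4 * pi * (91.4)^2
SA = 104978.96 nm^2

104978.96


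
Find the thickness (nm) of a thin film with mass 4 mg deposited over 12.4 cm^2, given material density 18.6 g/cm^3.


Convert: m = 4 mg = 4.0000e-06 kg, A = 12.4 cm^2 = 1.2400e-03 m^2, rho = 18.6 g/cm^3 = 18600 kg/m^3
t = m / (A * rho)
t = 4.0000e-06 / (1.2400e-03 * 18600)
t = 1.7343e-07 m = 173.4 nm

173.4


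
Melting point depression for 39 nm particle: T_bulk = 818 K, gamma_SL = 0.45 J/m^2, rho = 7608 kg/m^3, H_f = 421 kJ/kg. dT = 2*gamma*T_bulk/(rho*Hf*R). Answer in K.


Radius R = 39/2 = 19.5 nm = 1.95e-08 m
Convert H_f = 421 kJ/kg = 421000 J/kg
dT = 2 * gamma_SL * T_bulk / (rho * H_f * R)
dT = 2 * 0.45 * 818 / (7608 * 421000 * 1.95e-08)
dT = 11.8 K

11.8


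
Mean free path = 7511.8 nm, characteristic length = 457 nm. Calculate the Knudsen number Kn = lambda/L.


Knudsen number Kn = lambda / L
Kn = 7511.8 / 457
Kn = 16.4372

16.4372


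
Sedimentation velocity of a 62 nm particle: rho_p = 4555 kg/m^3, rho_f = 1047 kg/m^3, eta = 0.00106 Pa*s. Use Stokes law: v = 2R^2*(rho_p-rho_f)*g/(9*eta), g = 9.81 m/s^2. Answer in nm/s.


Radius R = 62/2 nm = 3.1e-08 m
Density difference = 4555 - 1047 = 3508 kg/m^3
v = 2 * R^2 * (rho_p - rho_f) * g / (9 * eta)
v = 2 * (3.1e-08)^2 * 3508 * 9.81 / (9 * 0.00106)
v = 6.9332e-09 m/s = 6.9332 nm/s

6.9332


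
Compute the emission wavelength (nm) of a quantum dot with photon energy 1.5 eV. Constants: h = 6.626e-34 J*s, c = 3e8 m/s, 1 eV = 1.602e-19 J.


Convert energy: E = 1.5 eV = 1.5 * 1.602e-19 = 2.403e-19 J
lambda = h*c / E = 6.626e-34 * 3e8 / 2.403e-19
lambda = 8.27216e-07 m = 827.2 nm

827.2


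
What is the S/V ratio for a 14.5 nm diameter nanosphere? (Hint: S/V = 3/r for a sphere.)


Radius r = 14.5/2 = 7.25 nm
S/V = 3 / r = 3 / 7.25
S/V = 0.4138 nm^-1

0.4138


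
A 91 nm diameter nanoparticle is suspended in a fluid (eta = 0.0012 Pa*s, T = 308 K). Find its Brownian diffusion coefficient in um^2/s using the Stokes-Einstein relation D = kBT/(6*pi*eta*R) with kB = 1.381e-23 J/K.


Radius R = 91/2 = 45.5 nm = 4.55e-08 m
D = kB*T / (6*pi*eta*R)
D = 1.381e-23 * 308 / (6 * pi * 0.0012 * 4.55e-08)
D = 4.13286e-12 m^2/s = 4.133 um^2/s

4.133


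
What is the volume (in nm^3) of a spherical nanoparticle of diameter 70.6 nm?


Radius r = 70.6/2 = 35.3 nm
Volume V = (4/3) * pi * r^3
V = (4/3) * pi * (35.3)^3
V = 184252.22 nm^3

184252.22


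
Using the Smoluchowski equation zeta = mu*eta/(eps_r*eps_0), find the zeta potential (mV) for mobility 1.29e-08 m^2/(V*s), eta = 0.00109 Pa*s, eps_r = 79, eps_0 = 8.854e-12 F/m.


Smoluchowski equation: zeta = mu * eta / (eps_r * eps_0)
zeta = 1.29e-08 * 0.00109 / (79 * 8.854e-12)
zeta = 0.020102 V = 20.1 mV

20.1


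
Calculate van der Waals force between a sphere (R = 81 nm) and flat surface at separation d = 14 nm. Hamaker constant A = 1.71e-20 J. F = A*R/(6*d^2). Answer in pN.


Convert to SI: R = 81 nm = 8.1e-08 m, d = 14 nm = 1.4e-08 m
F = A * R / (6 * d^2)
F = 1.71e-20 * 8.1e-08 / (6 * (1.4e-08)^2)
F = 1.17781e-12 N = 1.178 pN

1.178


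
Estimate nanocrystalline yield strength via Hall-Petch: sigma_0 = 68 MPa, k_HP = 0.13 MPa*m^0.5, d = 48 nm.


d = 48 nm = 4.8e-08 m
sqrt(d) = 0.000219089
Hall-Petch contribution = k / sqrt(d) = 0.13 / 0.000219089 = 593.4 MPa
sigma = sigma_0 + k/sqrt(d) = 68 + 593.4 = 661.4 MPa

661.4


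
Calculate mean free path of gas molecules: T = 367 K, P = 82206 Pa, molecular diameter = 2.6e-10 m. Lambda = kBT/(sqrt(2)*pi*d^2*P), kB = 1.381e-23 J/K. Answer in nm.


Mean free path: lambda = kB*T / (sqrt(2) * pi * d^2 * P)
lambda = 1.381e-23 * 367 / (sqrt(2) * pi * (2.6e-10)^2 * 82206)
lambda = 2.05279e-07 m
lambda = 205.28 nm

205.28


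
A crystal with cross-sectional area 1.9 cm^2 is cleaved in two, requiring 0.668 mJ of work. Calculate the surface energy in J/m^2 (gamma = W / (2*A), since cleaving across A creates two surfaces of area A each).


Convert: A = 1.9 cm^2 = 0.00019 m^2, W = 0.668 mJ = 0.000668 J
Cleaving exposes two faces of area A, so total new surface = 2*A and gamma = W / (2*A)
gamma = 0.000668 / (2 * 0.00019)
gamma = 1.758 J/m^2

1.758


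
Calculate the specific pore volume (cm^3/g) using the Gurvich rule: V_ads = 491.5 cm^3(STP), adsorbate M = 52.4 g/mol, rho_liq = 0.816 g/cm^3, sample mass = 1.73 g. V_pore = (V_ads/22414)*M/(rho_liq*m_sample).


Moles adsorbed n = V_ads / 22414 = 491.5 / 22414 = 2.192826e-02 mol
Liquid volume V_liq = n * M / rho_liq = 2.192826e-02 * 52.4 / 0.816 = 1.40814 cm^3
Specific pore volume V_pore = V_liq / m_sample = 1.40814 / 1.73
V_pore = 0.814 cm^3/g

0.814


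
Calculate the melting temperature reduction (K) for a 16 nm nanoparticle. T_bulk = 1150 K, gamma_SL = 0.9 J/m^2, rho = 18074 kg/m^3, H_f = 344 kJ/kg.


Radius R = 16/2 = 8 nm = 8e-09 m
Convert H_f = 344 kJ/kg = 344000 J/kg
dT = 2 * gamma_SL * T_bulk / (rho * H_f * R)
dT = 2 * 0.9 * 1150 / (18074 * 344000 * 8e-09)
dT = 41.6 K

41.6


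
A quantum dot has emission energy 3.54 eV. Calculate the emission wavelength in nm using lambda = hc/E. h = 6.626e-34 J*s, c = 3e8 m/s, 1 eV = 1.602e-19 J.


Convert energy: E = 3.54 eV = 3.54 * 1.602e-19 = 5.67108e-19 J
lambda = h*c / E = 6.626e-34 * 3e8 / 5.67108e-19
lambda = 3.50515e-07 m = 350.5 nm

350.5


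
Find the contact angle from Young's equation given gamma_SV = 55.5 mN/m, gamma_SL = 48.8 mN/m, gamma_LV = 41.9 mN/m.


cos(theta) = (gamma_SV - gamma_SL) / gamma_LV
cos(theta) = (55.5 - 48.8) / 41.9
cos(theta) = 0.159905
theta = arccos(0.159905) = 80.8 degrees

80.8


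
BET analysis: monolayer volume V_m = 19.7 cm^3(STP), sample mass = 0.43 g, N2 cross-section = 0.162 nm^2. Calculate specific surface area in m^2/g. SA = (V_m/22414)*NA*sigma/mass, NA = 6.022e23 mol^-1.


Number of moles in monolayer = V_m / 22414 = 19.7 / 22414 = 0.00087891
Number of molecules = moles * NA = 0.00087891 * 6.022e23
SA = molecules * sigma / mass
SA = (19.7 / 22414) * 6.022e23 * 0.162e-18 / 0.43
SA = 199.4 m^2/g

199.4


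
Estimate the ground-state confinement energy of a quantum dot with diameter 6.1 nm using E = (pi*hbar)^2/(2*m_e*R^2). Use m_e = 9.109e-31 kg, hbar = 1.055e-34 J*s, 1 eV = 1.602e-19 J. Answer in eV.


Radius R = 6.1/2 = 3.05 nm = 3.05e-09 m
E = (pi * 1.055e-34)^2 / (2 * 9.109e-31 * (3.05e-09)^2)
E(J) = 6.48193e-21
E = E(J) / 1.602e-19 = 0.0405 eV

0.0405


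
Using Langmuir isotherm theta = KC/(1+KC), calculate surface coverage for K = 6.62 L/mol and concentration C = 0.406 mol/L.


Langmuir isotherm: theta = K*C / (1 + K*C)
K*C = 6.62 * 0.406 = 2.68772
theta = 2.68772 / (1 + 2.68772) = 2.68772 / 3.68772
theta = 0.7288

0.7288


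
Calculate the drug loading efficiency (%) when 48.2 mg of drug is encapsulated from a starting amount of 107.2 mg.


Drug loading efficiency = (drug loaded / drug initial) * 100
DLE = 48.2 / 107.2 * 100
DLE = 0.4496 * 100
DLE = 44.96%

44.96


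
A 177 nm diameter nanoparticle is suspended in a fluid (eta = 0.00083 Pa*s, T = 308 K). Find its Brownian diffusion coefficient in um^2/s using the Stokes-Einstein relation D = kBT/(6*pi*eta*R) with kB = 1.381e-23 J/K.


Radius R = 177/2 = 88.5 nm = 8.85e-08 m
D = kB*T / (6*pi*eta*R)
D = 1.381e-23 * 308 / (6 * pi * 0.00083 * 8.85e-08)
D = 3.072e-12 m^2/s = 3.072 um^2/s

3.072


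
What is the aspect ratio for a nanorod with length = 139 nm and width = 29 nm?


Aspect ratio AR = length / diameter
AR = 139 / 29
AR = 4.79

4.79


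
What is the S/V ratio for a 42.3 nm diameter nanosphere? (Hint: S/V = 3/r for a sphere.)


Radius r = 42.3/2 = 21.15 nm
S/V = 3 / r = 3 / 21.15
S/V = 0.1418 nm^-1

0.1418


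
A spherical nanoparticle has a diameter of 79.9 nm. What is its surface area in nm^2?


Radius r = 79.9/2 = 39.95 nm
Surface area SA = 4 * pi * r^2
SA = 4 * pi * (39.95)^2
SA = 20055.96 nm^2

20055.96


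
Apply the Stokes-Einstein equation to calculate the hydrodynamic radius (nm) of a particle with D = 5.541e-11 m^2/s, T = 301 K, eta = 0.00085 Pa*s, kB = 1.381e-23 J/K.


Stokes-Einstein: R = kB*T / (6*pi*eta*D)
R = 1.381e-23 * 301 / (6 * pi * 0.00085 * 5.541e-11)
R = 4.68222e-09 m = 4.68 nm

4.68


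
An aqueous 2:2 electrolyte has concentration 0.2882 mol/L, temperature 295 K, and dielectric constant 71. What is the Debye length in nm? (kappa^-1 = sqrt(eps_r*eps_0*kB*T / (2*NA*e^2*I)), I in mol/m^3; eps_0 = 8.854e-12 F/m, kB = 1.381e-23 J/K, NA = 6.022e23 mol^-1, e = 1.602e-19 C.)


Ionic strength I = 0.2882 * 2^2 * 1000 = 1152.8 mol/m^3
kappa^-1 = sqrt(71 * 8.854e-12 * 1.381e-23 * 295 / (2 * 6.022e23 * (1.602e-19)^2 * 1152.8))
kappa^-1 = 0.268 nm

0.268


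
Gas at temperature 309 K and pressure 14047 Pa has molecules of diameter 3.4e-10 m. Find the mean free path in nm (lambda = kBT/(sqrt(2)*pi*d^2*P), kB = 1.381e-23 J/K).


Mean free path: lambda = kB*T / (sqrt(2) * pi * d^2 * P)
lambda = 1.381e-23 * 309 / (sqrt(2) * pi * (3.4e-10)^2 * 14047)
lambda = 5.91488e-07 m
lambda = 591.49 nm

591.49


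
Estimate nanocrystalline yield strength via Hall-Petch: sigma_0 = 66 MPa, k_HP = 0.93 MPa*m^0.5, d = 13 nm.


d = 13 nm = 1.3e-08 m
sqrt(d) = 0.0001140175
Hall-Petch contribution = k / sqrt(d) = 0.93 / 0.0001140175 = 8156.6 MPa
sigma = sigma_0 + k/sqrt(d) = 66 + 8156.6 = 8222.6 MPa

8222.6
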